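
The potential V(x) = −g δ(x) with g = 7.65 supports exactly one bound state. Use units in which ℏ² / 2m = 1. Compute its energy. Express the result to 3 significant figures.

E = -14.6

For x ≠ 0 the bound state is ψ ∝ e^{−κ|x|}; integrating the TISE across the delta gives the cusp condition 2κ = 2mg/ℏ², so κ = 3.825.
Then E = −ℏ²κ²/(2m) = −mg²/(2ℏ²) = -14.63.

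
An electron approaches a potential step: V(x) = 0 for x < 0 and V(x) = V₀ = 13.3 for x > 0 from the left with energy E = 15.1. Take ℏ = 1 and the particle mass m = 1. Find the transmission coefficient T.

T = 0.763

The wavenumbers are k₁ = √(2mE)/ℏ = 5.495 on the left and k₂ = √(2m(E − V₀))/ℏ = 1.897 on the right.
Continuity of ψ and ψ′ at the step yields the reflection amplitude r = (k₁ − k₂)/(k₁ + k₂) = 0.4867; thus R = |r|² = 0.2369, T = 0.7631.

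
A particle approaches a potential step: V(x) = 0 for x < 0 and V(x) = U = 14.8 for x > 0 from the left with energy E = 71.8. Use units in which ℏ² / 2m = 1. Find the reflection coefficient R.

The wavenumbers are k₁ = √(2mE)/ℏ = 8.473 on the left and k₂ = √(2m(E − U))/ℏ = 7.550 on the right.
Matching ψ and ψ′ at x = 0 gives r = (k₁ − k₂)/(k₁ + k₂), so R = r² = 0.003323 and T = 1 − R = 0.9967.

R = 0.00332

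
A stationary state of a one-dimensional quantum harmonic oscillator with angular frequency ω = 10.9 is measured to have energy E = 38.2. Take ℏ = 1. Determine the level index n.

E_n = ℏω(n + ½) ⇒ n = E/(ℏω) − ½ = 38.2/10.9 − 0.5 = 3.005 → n = 3.

n = 3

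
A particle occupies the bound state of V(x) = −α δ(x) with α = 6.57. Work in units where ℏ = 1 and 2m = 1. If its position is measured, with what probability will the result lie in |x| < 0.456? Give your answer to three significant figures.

The normalised bound state is ψ = √κ e^{−κ|x|} with κ = mα/ℏ² = 3.285.
P(|x| < d) = ∫_{−d}^{d} κ e^{−2κ|x|} dx = 1 − e^{−2κd} = 1 − e^{−2.996} = 0.9500.

P = 0.950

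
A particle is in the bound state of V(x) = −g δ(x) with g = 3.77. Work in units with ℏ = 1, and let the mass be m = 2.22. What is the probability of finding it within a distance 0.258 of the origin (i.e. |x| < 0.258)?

The normalised bound state is ψ = √κ e^{−κ|x|} with κ = mg/ℏ² = 8.369.
P(|x| < d) = ∫_{−d}^{d} κ e^{−2κ|x|} dx = 1 − e^{−2κd} = 1 − e^{−4.319} = 0.9867.

P = 0.987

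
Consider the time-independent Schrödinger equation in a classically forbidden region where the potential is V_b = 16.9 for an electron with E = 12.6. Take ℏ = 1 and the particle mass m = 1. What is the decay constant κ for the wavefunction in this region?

Since E < V_b the TISE in this region is ψ'' = κ²ψ with κ = √(2m(V_b − E))/ℏ.
κ = √(2 × 1 × 4.3) = 2.933.

κ = 2.93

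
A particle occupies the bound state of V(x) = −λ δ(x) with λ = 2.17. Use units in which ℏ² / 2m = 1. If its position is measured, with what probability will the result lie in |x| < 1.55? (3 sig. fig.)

The normalised bound state is ψ = √κ e^{−κ|x|} with κ = mλ/ℏ² = 1.085.
P(|x| < d) = ∫_{−d}^{d} κ e^{−2κ|x|} dx = 1 − e^{−2κd} = 1 − e^{−3.364} = 0.9654.

P = 0.965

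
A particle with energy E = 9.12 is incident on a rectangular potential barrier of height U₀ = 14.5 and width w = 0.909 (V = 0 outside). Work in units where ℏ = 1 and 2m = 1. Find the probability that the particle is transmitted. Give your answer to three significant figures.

E < U₀: inside the barrier ψ ∝ e^{±κx} with κ = √(2m(U₀ − E))/ℏ = 2.319.
κw = 2.108, sinh(κw) = 4.057.
The exact tunnelling result is T⁻¹ = 1 + U₀² sinh²(κw) / [4E(U₀ − E)] = 18.63, so T = 0.0537.

T = 0.0537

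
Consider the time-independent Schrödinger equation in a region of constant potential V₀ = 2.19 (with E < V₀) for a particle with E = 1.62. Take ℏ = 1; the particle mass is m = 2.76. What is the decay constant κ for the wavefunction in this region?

Since E < V₀ the TISE in this region is ψ'' = κ²ψ with κ = √(2m(V₀ − E))/ℏ.
κ = √(2 × 2.76 × 0.57) = 1.774.

κ = 1.77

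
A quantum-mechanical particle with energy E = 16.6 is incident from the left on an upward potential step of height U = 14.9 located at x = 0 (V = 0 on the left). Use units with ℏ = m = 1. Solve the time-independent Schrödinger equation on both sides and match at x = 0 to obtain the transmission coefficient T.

T = 0.735

The wavenumbers are k₁ = √(2mE)/ℏ = 5.762 on the left and k₂ = √(2m(E − U))/ℏ = 1.844 on the right.
Continuity of ψ and ψ′ at the step yields the reflection amplitude r = (k₁ − k₂)/(k₁ + k₂) = 0.5151; thus R = |r|² = 0.2654, T = 0.7346.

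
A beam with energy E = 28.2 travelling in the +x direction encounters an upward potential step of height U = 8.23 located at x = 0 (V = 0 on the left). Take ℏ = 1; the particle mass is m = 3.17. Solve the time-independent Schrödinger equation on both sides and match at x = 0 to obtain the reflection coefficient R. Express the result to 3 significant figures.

R = 0.00741

The wavenumbers are k₁ = √(2mE)/ℏ = 13.37 on the left and k₂ = √(2m(E − U))/ℏ = 11.25 on the right.
Continuity of ψ and ψ′ at the step yields the reflection amplitude r = (k₁ − k₂)/(k₁ + k₂) = 0.08606; thus R = |r|² = 0.007406, T = 0.9926.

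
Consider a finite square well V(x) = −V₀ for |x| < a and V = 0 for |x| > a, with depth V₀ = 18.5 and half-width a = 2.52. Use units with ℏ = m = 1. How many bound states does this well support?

Define the well-strength parameter z₀ = (a/ℏ)√(2mV₀) = 2.52 × √(2·1·18.5) = 15.33.
A new bound state (alternating even/odd) appears each time z₀ passes a multiple of π/2, so N = ⌊2z₀/π⌋ + 1 = ⌊9.758⌋ + 1 = 10.

N = 10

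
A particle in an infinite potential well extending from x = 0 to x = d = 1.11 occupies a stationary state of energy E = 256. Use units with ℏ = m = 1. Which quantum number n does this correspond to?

n = 8

For an infinite well E_n = n²π²ℏ²/(2md²), so n = (d/πℏ)√(2mE).
n = (1.11/π) × √(2 × 1 × 256) = 7.995 → n = 8.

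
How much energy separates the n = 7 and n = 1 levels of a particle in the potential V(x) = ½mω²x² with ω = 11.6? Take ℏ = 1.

ΔE = 69.6

E_n = ℏω(n + ½), so ΔE = (7 − 1) ℏω = 6 × 11.6 = 69.60.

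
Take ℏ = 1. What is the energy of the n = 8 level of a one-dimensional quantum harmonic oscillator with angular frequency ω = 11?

Using E_n = (n + ½)ℏω: E_8 = 8.5 × 11 = 93.50.

E = 93.5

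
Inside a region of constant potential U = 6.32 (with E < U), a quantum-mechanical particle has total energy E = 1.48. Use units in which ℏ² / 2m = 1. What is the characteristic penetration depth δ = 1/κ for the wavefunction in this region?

δ = 0.455

Since E < U the TISE in this region is ψ'' = κ²ψ with κ = √(2m(U − E))/ℏ.
κ = √(2 × 0.5 × 4.84) = 2.200. The penetration depth is δ = 1/κ = 0.455.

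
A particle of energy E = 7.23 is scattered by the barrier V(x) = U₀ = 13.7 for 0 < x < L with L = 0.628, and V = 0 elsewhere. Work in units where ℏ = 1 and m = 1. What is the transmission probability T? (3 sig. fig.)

E < U₀: inside the barrier ψ ∝ e^{±κx} with κ = √(2m(U₀ − E))/ℏ = 3.597.
κL = 2.259, sinh(κL) = 4.735.
The exact tunnelling result is T⁻¹ = 1 + U₀² sinh²(κL) / [4E(U₀ − E)] = 23.49, so T = 0.0426.

T = 0.0426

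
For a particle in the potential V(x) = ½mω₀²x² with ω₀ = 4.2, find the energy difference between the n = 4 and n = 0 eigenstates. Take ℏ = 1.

E_n = ℏω₀(n + ½), so ΔE = (4 − 0) ℏω₀ = 4 × 4.2 = 16.80.

ΔE = 16.8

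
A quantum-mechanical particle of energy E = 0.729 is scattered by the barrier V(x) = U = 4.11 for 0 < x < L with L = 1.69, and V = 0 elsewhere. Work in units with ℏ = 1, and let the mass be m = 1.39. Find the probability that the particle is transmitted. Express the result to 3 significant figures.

Since E < U the interior solution is evanescent with decay constant κ = √(2m(U − E))/ℏ = 3.066.
κL = 5.181, sinh(κL) = 88.95.
The exact tunnelling result is T⁻¹ = 1 + U² sinh²(κL) / [4E(U − E)] = 13560, so T = 0.0000738.

T = 0.0000738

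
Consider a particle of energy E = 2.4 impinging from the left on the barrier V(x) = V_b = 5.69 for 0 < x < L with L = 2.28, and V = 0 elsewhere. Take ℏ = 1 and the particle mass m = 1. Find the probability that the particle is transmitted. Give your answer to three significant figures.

E < V_b: inside the barrier ψ ∝ e^{±κx} with κ = √(2m(V_b − E))/ℏ = 2.565.
κL = 5.849, sinh(κL) = 173.4.
Matching ψ, ψ′ at both faces gives T = [1 + V_b² sinh²(κL) / (4E(V_b − E))]⁻¹ = 1/30810 = 0.0000325.

T = 0.0000325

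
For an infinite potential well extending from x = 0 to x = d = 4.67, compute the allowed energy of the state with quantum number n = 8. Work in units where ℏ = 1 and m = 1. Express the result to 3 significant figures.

E = 14.5

Requiring ψ(0) = ψ(d) = 0 quantises k = nπ/d, hence E_n = ℏ²k²/2m = n²π²ℏ²/(2md²).
E_8 = 8² × π² / (2 × 1 × 4.67²) = 14.48.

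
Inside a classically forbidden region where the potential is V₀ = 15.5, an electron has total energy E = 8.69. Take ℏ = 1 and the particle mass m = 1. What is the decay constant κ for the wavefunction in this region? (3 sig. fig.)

κ = 3.69

Since E < V₀ the TISE in this region is ψ'' = κ²ψ with κ = √(2m(V₀ − E))/ℏ.
κ = √(2 × 1 × 6.81) = 3.691.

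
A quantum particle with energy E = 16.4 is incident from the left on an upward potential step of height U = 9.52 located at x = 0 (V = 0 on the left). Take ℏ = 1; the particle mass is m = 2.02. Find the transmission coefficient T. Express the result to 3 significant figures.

The wavenumbers are k₁ = √(2mE)/ℏ = 8.140 on the left and k₂ = √(2m(E − U))/ℏ = 5.272 on the right.
Continuity of ψ and ψ′ at the step yields the reflection amplitude r = (k₁ − k₂)/(k₁ + k₂) = 0.2138; thus R = |r|² = 0.04572, T = 0.9543.

T = 0.954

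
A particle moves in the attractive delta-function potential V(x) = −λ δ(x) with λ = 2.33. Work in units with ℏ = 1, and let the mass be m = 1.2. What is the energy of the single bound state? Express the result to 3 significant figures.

For x ≠ 0 the bound state is ψ ∝ e^{−κ|x|}; integrating the TISE across the delta gives the cusp condition 2κ = 2mλ/ℏ², so κ = 2.796.
Then E = −ℏ²κ²/(2m) = −mλ²/(2ℏ²) = -3.257.

E = -3.26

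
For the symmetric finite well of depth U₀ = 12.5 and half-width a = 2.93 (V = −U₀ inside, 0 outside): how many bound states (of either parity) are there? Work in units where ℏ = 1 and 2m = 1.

N = 7

Define the well-strength parameter z₀ = (a/ℏ)√(2mU₀) = 2.93 × √(2·0.5·12.5) = 10.36.
A new bound state (alternating even/odd) appears each time z₀ passes a multiple of π/2, so N = ⌊2z₀/π⌋ + 1 = ⌊6.595⌋ + 1 = 7.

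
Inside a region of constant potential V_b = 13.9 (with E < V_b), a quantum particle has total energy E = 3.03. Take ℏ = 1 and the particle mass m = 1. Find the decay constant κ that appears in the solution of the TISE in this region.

Since E < V_b the TISE in this region is ψ'' = κ²ψ with κ = √(2m(V_b − E))/ℏ.
κ = √(2 × 1 × 10.87) = 4.663.

κ = 4.66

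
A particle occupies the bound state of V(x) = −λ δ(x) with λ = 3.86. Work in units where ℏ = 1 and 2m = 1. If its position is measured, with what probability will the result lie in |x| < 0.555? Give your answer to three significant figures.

P = 0.883

The normalised bound state is ψ = √κ e^{−κ|x|} with κ = mλ/ℏ² = 1.930.
P(|x| < d) = ∫_{−d}^{d} κ e^{−2κ|x|} dx = 1 − e^{−2κd} = 1 − e^{−2.142} = 0.8826.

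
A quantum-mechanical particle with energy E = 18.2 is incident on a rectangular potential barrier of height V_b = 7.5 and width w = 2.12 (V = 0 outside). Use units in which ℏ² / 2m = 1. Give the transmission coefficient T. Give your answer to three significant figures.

E > V_b: inside the barrier k₂ = √(2m(E − V_b))/ℏ = 3.271, k₂w = 6.935.
T = [1 + V_b² sin²(k₂w) / (4E(E − V_b))]⁻¹ = 1/1.027 = 0.974.

T = 0.974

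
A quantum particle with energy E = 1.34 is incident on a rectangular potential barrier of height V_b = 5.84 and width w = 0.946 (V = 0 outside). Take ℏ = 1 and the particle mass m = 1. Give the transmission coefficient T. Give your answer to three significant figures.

E < V_b: inside the barrier ψ ∝ e^{±κx} with κ = √(2m(V_b − E))/ℏ = 3.000.
κw = 2.838, sinh(κw) = 8.512.
The exact tunnelling result is T⁻¹ = 1 + V_b² sinh²(κw) / [4E(V_b − E)] = 103.4, so T = 0.00967.

T = 0.00967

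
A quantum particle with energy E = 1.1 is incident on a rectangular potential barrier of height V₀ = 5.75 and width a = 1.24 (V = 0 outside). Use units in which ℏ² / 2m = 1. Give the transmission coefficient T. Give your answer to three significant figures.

Since E < V₀ the interior solution is evanescent with decay constant κ = √(2m(V₀ − E))/ℏ = 2.156.
κa = 2.674, sinh(κa) = 7.214.
The exact tunnelling result is T⁻¹ = 1 + V₀² sinh²(κa) / [4E(V₀ − E)] = 85.09, so T = 0.0118.

T = 0.0118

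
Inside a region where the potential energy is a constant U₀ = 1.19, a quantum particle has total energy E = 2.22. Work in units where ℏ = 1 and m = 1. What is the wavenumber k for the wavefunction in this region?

k = 1.44

With E > U₀ the solution is oscillatory, ψ ∝ e^{±ikx} with k = √(2m(E − U₀))/ℏ.
k = √(2 × 1 × 1.03) = 1.435.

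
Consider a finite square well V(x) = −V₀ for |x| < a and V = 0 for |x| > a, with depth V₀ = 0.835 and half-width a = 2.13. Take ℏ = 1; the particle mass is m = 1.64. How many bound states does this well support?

N = 3

The dimensionless depth is z₀ = a√(2mV₀)/ℏ = 2.13 × √(2.739) = 3.525.
The even/odd transcendental equations gain one root per π/2 in z₀, giving N = 1 + ⌊2z₀/π⌋ = 1 + ⌊2.244⌋ = 3.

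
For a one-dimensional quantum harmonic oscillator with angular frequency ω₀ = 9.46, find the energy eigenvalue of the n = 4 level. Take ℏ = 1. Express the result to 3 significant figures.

Using E_n = (n + ½)ℏω₀: E_4 = 4.5 × 9.46 = 42.57.

E = 42.6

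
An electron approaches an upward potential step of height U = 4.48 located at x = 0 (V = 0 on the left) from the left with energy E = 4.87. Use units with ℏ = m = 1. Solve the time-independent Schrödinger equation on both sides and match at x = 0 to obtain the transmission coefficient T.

T = 0.688

On each side the TISE gives plane waves with k = √(2m(E − V))/ℏ: k₁ = √(2·1·4.87) = 3.121, k₂ = √(2·1·0.39) = 0.8832.
Matching ψ and ψ′ at x = 0 gives r = (k₁ − k₂)/(k₁ + k₂), so R = r² = 0.3123 and T = 1 − R = 0.6877.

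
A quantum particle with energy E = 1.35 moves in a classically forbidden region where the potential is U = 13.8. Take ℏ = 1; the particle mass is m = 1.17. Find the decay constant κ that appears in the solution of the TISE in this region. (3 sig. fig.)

Since E < U the TISE in this region is ψ'' = κ²ψ with κ = √(2m(U − E))/ℏ.
κ = √(2 × 1.17 × 12.45) = 5.397.

κ = 5.40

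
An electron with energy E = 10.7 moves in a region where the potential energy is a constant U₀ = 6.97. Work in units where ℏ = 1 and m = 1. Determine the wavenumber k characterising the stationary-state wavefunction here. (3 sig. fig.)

k = 2.73

With E > U₀ the solution is oscillatory, ψ ∝ e^{±ikx} with k = √(2m(E − U₀))/ℏ.
k = √(2 × 1 × 3.73) = 2.731.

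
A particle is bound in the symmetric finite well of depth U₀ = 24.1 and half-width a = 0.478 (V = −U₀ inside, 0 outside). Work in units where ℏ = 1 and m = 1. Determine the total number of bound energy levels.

Define the well-strength parameter z₀ = (a/ℏ)√(2mU₀) = 0.478 × √(2·1·24.1) = 3.319.
A new bound state (alternating even/odd) appears each time z₀ passes a multiple of π/2, so N = ⌊2z₀/π⌋ + 1 = ⌊2.113⌋ + 1 = 3.

N = 3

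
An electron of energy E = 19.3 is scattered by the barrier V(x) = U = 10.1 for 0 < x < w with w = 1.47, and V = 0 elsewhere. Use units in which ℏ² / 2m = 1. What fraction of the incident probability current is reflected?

R = 0.119

E > U: inside the barrier k₂ = √(2m(E − U))/ℏ = 3.033, k₂w = 4.459.
T = [1 + U² sin²(k₂w) / (4E(E − U))]⁻¹ = 1/1.135 = 0.881.
R = 1 − T = 0.119.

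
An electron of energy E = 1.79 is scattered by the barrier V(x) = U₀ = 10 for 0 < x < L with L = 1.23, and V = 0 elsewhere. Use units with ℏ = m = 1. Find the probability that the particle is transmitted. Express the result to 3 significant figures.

T = 0.000110

Since E < U₀ the interior solution is evanescent with decay constant κ = √(2m(U₀ − E))/ℏ = 4.052.
κL = 4.984, sinh(κL) = 73.04.
Matching ψ, ψ′ at both faces gives T = [1 + U₀² sinh²(κL) / (4E(U₀ − E))]⁻¹ = 1/9076 = 0.000110.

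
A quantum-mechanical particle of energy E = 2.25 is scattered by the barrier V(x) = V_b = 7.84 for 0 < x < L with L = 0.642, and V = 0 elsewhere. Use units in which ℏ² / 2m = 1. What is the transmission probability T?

E < V_b: inside the barrier ψ ∝ e^{±κx} with κ = √(2m(V_b − E))/ℏ = 2.364.
κL = 1.518, sinh(κL) = 2.172.
Matching ψ, ψ′ at both faces gives T = [1 + V_b² sinh²(κL) / (4E(V_b − E))]⁻¹ = 1/6.762 = 0.148.

T = 0.148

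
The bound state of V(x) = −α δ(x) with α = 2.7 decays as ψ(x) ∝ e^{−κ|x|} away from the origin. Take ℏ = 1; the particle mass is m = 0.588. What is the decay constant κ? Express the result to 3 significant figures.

Integrate −(ℏ²/2m)ψ'' − αδ(x)ψ = Eψ from −ε to +ε: the ψ'' term gives ψ'(0⁺) − ψ'(0⁻) and the δ term gives −(2mα/ℏ²)ψ(0).
With ψ ∝ e^{−κ|x|} this yields −2κ = −2mα/ℏ², so κ = mα/ℏ² = 1.588.

κ = 1.59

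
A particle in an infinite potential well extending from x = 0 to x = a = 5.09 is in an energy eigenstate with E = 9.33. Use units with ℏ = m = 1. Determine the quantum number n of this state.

n = 7

For an infinite well E_n = n²π²ℏ²/(2ma²), so n = (a/πℏ)√(2mE).
n = (5.09/π) × √(2 × 1 × 9.33) = 6.999 → n = 7.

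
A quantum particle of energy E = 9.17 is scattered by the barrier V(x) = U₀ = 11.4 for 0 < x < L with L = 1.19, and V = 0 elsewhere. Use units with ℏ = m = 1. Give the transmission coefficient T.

Since E < U₀ the interior solution is evanescent with decay constant κ = √(2m(U₀ − E))/ℏ = 2.112.
κL = 2.513, sinh(κL) = 6.131.
Matching ψ, ψ′ at both faces gives T = [1 + U₀² sinh²(κL) / (4E(U₀ − E))]⁻¹ = 1/60.73 = 0.0165.

T = 0.0165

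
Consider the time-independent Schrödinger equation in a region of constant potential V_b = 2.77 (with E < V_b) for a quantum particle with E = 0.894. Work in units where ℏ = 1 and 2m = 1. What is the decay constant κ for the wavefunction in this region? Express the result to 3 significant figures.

κ = 1.37

Since E < V_b the TISE in this region is ψ'' = κ²ψ with κ = √(2m(V_b − E))/ℏ.
κ = √(2 × 0.5 × 1.876) = 1.370.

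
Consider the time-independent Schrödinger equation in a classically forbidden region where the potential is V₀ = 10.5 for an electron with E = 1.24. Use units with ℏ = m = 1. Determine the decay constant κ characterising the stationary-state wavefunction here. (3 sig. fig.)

κ = 4.30

Since E < V₀ the TISE in this region is ψ'' = κ²ψ with κ = √(2m(V₀ − E))/ℏ.
κ = √(2 × 1 × 9.26) = 4.303.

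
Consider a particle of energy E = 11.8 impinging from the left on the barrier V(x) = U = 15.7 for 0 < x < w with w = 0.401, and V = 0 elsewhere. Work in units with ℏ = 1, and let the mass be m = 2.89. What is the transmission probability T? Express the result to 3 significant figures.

E < U: inside the barrier ψ ∝ e^{±κx} with κ = √(2m(U − E))/ℏ = 4.748.
κw = 1.904, sinh(κw) = 3.281.
Matching ψ, ψ′ at both faces gives T = [1 + U² sinh²(κw) / (4E(U − E))]⁻¹ = 1/15.42 = 0.0649.

T = 0.0649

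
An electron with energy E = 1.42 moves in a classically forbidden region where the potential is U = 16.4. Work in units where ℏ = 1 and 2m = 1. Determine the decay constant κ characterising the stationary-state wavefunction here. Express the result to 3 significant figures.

κ = 3.87

Since E < U the TISE in this region is ψ'' = κ²ψ with κ = √(2m(U − E))/ℏ.
κ = √(2 × 0.5 × 14.98) = 3.870.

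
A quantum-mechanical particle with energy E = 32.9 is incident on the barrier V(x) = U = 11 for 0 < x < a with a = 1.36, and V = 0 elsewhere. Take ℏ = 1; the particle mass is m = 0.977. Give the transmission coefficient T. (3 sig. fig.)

Above the barrier the interior wavenumber is k₂ = √(2m(E − U))/ℏ = 6.542, giving phase k₂a = 8.897.
Matching at both interfaces gives T⁻¹ = 1 + U² sin²(k₂a) / [4E(E − U)] = 1.011, hence T = 0.989.

T = 0.989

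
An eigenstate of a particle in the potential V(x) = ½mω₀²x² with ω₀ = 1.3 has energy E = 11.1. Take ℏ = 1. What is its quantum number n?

Invert E_n = (n + ½)ℏω₀: n = E/ℏω₀ − ½ = 8.038, so n = 8.

n = 8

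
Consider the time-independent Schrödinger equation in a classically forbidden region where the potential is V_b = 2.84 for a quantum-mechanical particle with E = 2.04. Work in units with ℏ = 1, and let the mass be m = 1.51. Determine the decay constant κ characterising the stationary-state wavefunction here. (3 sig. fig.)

Since E < V_b the TISE in this region is ψ'' = κ²ψ with κ = √(2m(V_b − E))/ℏ.
κ = √(2 × 1.51 × 0.8) = 1.554.

κ = 1.55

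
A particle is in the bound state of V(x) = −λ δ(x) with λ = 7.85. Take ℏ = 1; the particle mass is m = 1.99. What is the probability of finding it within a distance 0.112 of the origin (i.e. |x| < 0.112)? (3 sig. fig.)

The normalised bound state is ψ = √κ e^{−κ|x|} with κ = mλ/ℏ² = 15.62.
P(|x| < d) = ∫_{−d}^{d} κ e^{−2κ|x|} dx = 1 − e^{−2κd} = 1 − e^{−3.499} = 0.9698.

P = 0.970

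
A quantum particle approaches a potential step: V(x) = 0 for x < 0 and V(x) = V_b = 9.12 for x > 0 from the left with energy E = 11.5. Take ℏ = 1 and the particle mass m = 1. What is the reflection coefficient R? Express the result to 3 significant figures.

R = 0.140

On each side the TISE gives plane waves with k = √(2m(E − V))/ℏ: k₁ = √(2·1·11.5) = 4.796, k₂ = √(2·1·2.38) = 2.182.
Matching ψ and ψ′ at x = 0 gives r = (k₁ − k₂)/(k₁ + k₂), so R = r² = 0.1404 and T = 1 − R = 0.8596.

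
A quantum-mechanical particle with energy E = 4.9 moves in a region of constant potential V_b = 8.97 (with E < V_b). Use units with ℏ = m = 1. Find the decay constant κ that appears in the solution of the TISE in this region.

κ = 2.85

Since E < V_b the TISE in this region is ψ'' = κ²ψ with κ = √(2m(V_b − E))/ℏ.
κ = √(2 × 1 × 4.07) = 2.853.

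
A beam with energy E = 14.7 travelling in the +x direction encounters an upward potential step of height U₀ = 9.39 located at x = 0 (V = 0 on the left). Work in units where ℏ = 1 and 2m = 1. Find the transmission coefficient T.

The wavenumbers are k₁ = √(2mE)/ℏ = 3.834 on the left and k₂ = √(2m(E − U₀))/ℏ = 2.304 on the right.
Continuity of ψ and ψ′ at the step yields the reflection amplitude r = (k₁ − k₂)/(k₁ + k₂) = 0.2492; thus R = |r|² = 0.06210, T = 0.9379.

T = 0.938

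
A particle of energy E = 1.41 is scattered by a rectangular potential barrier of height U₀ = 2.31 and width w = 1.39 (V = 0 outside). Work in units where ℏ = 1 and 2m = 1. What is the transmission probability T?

Since E < U₀ the interior solution is evanescent with decay constant κ = √(2m(U₀ − E))/ℏ = 0.9487.
κw = 1.319, sinh(κw) = 1.735.
The exact tunnelling result is T⁻¹ = 1 + U₀² sinh²(κw) / [4E(U₀ − E)] = 4.166, so T = 0.240.

T = 0.240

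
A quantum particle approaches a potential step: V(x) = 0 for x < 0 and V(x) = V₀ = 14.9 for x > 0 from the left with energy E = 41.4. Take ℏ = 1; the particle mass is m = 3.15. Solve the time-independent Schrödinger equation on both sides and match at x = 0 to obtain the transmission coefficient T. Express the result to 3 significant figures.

The wavenumbers are k₁ = √(2mE)/ℏ = 16.15 on the left and k₂ = √(2m(E − V₀))/ℏ = 12.92 on the right.
Continuity of ψ and ψ′ at the step yields the reflection amplitude r = (k₁ − k₂)/(k₁ + k₂) = 0.1111; thus R = |r|² = 0.01234, T = 0.9877.

T = 0.988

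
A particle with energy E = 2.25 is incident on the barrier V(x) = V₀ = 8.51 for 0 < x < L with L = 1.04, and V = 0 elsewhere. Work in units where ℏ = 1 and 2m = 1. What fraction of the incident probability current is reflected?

Since E < V₀ the interior solution is evanescent with decay constant κ = √(2m(V₀ − E))/ℏ = 2.502.
κL = 2.602, sinh(κL) = 6.709.
Matching ψ, ψ′ at both faces gives T = [1 + V₀² sinh²(κL) / (4E(V₀ − E))]⁻¹ = 1/58.85 = 0.0170.
R = 1 − T = 0.983.

R = 0.983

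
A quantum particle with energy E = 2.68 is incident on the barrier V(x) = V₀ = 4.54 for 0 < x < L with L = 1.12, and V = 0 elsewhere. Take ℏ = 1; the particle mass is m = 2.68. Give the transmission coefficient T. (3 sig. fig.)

T = 0.00328

Since E < V₀ the interior solution is evanescent with decay constant κ = √(2m(V₀ − E))/ℏ = 3.157.
κL = 3.536, sinh(κL) = 17.16.
Matching ψ, ψ′ at both faces gives T = [1 + V₀² sinh²(κL) / (4E(V₀ − E))]⁻¹ = 1/305.3 = 0.00328.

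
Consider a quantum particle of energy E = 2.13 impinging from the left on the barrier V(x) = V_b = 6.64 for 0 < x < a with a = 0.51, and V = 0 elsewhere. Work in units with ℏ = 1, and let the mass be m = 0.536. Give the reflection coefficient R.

E < V_b: inside the barrier ψ ∝ e^{±κx} with κ = √(2m(V_b − E))/ℏ = 2.199.
κa = 1.121, sinh(κa) = 1.372.
Matching ψ, ψ′ at both faces gives T = [1 + V_b² sinh²(κa) / (4E(V_b − E))]⁻¹ = 1/3.159 = 0.317.
R = 1 − T = 0.683.

R = 0.683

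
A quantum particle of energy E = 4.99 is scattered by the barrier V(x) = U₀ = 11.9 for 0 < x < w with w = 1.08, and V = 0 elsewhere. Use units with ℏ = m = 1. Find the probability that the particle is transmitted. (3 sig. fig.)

Since E < U₀ the interior solution is evanescent with decay constant κ = √(2m(U₀ − E))/ℏ = 3.718.
κw = 4.015, sinh(κw) = 27.70.
Matching ψ, ψ′ at both faces gives T = [1 + U₀² sinh²(κw) / (4E(U₀ − E))]⁻¹ = 1/788.8 = 0.00127.

T = 0.00127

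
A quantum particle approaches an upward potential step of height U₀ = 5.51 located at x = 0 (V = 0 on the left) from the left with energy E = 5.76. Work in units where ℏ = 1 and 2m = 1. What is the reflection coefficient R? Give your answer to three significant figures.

R = 0.429

The wavenumbers are k₁ = √(2mE)/ℏ = 2.400 on the left and k₂ = √(2m(E − U₀))/ℏ = 0.5000 on the right.
Matching ψ and ψ′ at x = 0 gives r = (k₁ − k₂)/(k₁ + k₂), so R = r² = 0.4293 and T = 1 − R = 0.5707.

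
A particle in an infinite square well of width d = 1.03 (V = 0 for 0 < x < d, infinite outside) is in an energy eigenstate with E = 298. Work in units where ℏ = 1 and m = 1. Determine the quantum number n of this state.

From E_n = n²π²ℏ²/(2md²) invert to n = √(2md²E)/(πℏ).
n = (1.03/π) × √(2 × 1 × 298) = 8.004 → n = 8.

n = 8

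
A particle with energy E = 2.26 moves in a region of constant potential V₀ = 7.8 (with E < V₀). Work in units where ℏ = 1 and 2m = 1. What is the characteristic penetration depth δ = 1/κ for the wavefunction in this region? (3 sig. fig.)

Since E < V₀ the TISE in this region is ψ'' = κ²ψ with κ = √(2m(V₀ − E))/ℏ.
κ = √(2 × 0.5 × 5.54) = 2.354. The penetration depth is δ = 1/κ = 0.425.

δ = 0.425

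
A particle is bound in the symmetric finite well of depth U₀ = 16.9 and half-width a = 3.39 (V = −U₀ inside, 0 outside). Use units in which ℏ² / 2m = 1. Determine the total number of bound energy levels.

N = 9

The dimensionless depth is z₀ = a√(2mU₀)/ℏ = 3.39 × √(16.90) = 13.94.
A new bound state (alternating even/odd) appears each time z₀ passes a multiple of π/2, so N = ⌊2z₀/π⌋ + 1 = ⌊8.872⌋ + 1 = 9.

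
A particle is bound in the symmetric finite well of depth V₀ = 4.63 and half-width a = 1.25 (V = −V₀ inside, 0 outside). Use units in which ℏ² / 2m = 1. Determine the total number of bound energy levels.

N = 2

The dimensionless depth is z₀ = a√(2mV₀)/ℏ = 1.25 × √(4.630) = 2.690.
A new bound state (alternating even/odd) appears each time z₀ passes a multiple of π/2, so N = ⌊2z₀/π⌋ + 1 = ⌊1.712⌋ + 1 = 2.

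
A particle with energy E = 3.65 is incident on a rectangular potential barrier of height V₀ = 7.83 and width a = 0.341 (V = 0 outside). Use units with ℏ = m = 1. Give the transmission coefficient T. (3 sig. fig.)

T = 0.428

E < V₀: inside the barrier ψ ∝ e^{±κx} with κ = √(2m(V₀ − E))/ℏ = 2.891.
κa = 0.9860, sinh(κa) = 1.154.
The exact tunnelling result is T⁻¹ = 1 + V₀² sinh²(κa) / [4E(V₀ − E)] = 2.337, so T = 0.428.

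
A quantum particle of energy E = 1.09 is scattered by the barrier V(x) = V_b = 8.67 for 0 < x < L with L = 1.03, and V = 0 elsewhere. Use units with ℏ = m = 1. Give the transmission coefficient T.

T = 0.000578

Since E < V_b the interior solution is evanescent with decay constant κ = √(2m(V_b − E))/ℏ = 3.894.
κL = 4.010, sinh(κL) = 27.58.
The exact tunnelling result is T⁻¹ = 1 + V_b² sinh²(κL) / [4E(V_b − E)] = 1730, so T = 0.000578.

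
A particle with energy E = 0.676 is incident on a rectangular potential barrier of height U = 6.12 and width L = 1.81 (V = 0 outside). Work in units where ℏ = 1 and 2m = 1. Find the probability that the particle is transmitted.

Since E < U the interior solution is evanescent with decay constant κ = √(2m(U − E))/ℏ = 2.333.
κL = 4.223, sinh(κL) = 34.12.
The exact tunnelling result is T⁻¹ = 1 + U² sinh²(κL) / [4E(U − E)] = 2963, so T = 0.000338.

T = 0.000338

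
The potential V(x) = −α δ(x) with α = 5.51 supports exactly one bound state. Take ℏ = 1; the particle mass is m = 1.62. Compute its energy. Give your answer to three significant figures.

For x ≠ 0 the bound state is ψ ∝ e^{−κ|x|}; integrating the TISE across the delta gives the cusp condition 2κ = 2mα/ℏ², so κ = 8.926.
Then E = −ℏ²κ²/(2m) = −mα²/(2ℏ²) = -24.59.

E = -24.6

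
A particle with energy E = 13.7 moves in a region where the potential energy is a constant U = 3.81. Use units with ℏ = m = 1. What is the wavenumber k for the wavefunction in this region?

k = 4.45

With E > U the solution is oscillatory, ψ ∝ e^{±ikx} with k = √(2m(E − U))/ℏ.
k = √(2 × 1 × 9.89) = 4.447.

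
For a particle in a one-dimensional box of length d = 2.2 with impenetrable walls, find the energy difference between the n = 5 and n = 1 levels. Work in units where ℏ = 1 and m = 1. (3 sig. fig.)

E_n = n²π²ℏ²/(2md²), so ΔE = (5² − 1²) π²ℏ²/(2md²).
ΔE = 24 × π² / (2 × 1 × 2.2²) = 24.47.

ΔE = 24.5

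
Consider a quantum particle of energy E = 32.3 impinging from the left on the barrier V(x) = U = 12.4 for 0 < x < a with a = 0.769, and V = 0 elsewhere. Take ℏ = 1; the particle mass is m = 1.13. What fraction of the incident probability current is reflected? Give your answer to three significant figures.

E > U: inside the barrier k₂ = √(2m(E − U))/ℏ = 6.706, k₂a = 5.157.
T = [1 + U² sin²(k₂a) / (4E(E − U))]⁻¹ = 1/1.049 = 0.954.
R = 1 − T = 0.0465.

R = 0.0465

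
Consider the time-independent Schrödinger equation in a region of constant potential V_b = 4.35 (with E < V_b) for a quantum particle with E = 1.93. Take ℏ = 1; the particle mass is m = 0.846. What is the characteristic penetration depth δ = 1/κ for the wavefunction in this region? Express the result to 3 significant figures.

δ = 0.494

Since E < V_b the TISE in this region is ψ'' = κ²ψ with κ = √(2m(V_b − E))/ℏ.
κ = √(2 × 0.846 × 2.42) = 2.024. The penetration depth is δ = 1/κ = 0.494.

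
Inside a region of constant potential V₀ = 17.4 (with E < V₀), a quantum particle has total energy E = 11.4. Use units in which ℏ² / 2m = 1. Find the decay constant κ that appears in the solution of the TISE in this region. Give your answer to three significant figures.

κ = 2.45

Since E < V₀ the TISE in this region is ψ'' = κ²ψ with κ = √(2m(V₀ − E))/ℏ.
κ = √(2 × 0.5 × 6) = 2.449.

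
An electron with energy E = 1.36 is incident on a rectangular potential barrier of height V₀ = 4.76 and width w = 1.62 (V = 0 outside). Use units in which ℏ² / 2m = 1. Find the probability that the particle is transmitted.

T = 0.00828

Since E < V₀ the interior solution is evanescent with decay constant κ = √(2m(V₀ − E))/ℏ = 1.844.
κw = 2.987, sinh(κw) = 9.889.
The exact tunnelling result is T⁻¹ = 1 + V₀² sinh²(κw) / [4E(V₀ − E)] = 120.8, so T = 0.00828.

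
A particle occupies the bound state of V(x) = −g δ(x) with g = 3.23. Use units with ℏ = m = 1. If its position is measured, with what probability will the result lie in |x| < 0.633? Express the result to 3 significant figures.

P = 0.983

The normalised bound state is ψ = √κ e^{−κ|x|} with κ = mg/ℏ² = 3.230.
P(|x| < d) = ∫_{−d}^{d} κ e^{−2κ|x|} dx = 1 − e^{−2κd} = 1 − e^{−4.089} = 0.9832.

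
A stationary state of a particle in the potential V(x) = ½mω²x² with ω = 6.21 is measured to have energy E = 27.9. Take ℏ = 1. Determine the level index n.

n = 4

E_n = ℏω(n + ½) ⇒ n = E/(ℏω) − ½ = 27.9/6.21 − 0.5 = 3.993 → n = 4.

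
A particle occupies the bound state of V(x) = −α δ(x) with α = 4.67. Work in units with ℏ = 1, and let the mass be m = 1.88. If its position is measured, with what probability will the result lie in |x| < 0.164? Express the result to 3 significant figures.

P = 0.944

The normalised bound state is ψ = √κ e^{−κ|x|} with κ = mα/ℏ² = 8.780.
P(|x| < d) = ∫_{−d}^{d} κ e^{−2κ|x|} dx = 1 − e^{−2κd} = 1 − e^{−2.880} = 0.9438.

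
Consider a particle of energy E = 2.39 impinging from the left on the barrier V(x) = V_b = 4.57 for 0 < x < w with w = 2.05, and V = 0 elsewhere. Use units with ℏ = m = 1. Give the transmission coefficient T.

T = 0.000764

E < V_b: inside the barrier ψ ∝ e^{±κx} with κ = √(2m(V_b − E))/ℏ = 2.088.
κw = 4.281, sinh(κw) = 36.13.
The exact tunnelling result is T⁻¹ = 1 + V_b² sinh²(κw) / [4E(V_b − E)] = 1309, so T = 0.000764.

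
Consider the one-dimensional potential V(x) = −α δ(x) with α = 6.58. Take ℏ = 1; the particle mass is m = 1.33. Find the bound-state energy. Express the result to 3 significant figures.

The bound state is ψ(x) = √κ e^{−κ|x|}. The derivative jump ψ'(0⁺) − ψ'(0⁻) = −(2mα/ℏ²)ψ(0) fixes κ = mα/ℏ² = 8.751.
Then E = −ℏ²κ²/(2m) = −mα²/(2ℏ²) = -28.79.

E = -28.8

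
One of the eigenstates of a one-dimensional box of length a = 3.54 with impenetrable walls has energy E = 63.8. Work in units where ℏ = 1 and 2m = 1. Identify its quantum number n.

n = 9

From E_n = n²π²ℏ²/(2ma²) invert to n = √(2ma²E)/(πℏ).
n = (3.54/π) × √(2 × 0.5 × 63.8) = 9.000 → n = 9.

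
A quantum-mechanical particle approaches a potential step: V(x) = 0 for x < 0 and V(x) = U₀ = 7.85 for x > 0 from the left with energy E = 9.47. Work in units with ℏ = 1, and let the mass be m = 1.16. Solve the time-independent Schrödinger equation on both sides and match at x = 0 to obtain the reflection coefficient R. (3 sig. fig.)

On each side the TISE gives plane waves with k = √(2m(E − V))/ℏ: k₁ = √(2·1.16·9.47) = 4.687, k₂ = √(2·1.16·1.62) = 1.939.
Continuity of ψ and ψ′ at the step yields the reflection amplitude r = (k₁ − k₂)/(k₁ + k₂) = 0.4148; thus R = |r|² = 0.1721, T = 0.8279.

R = 0.172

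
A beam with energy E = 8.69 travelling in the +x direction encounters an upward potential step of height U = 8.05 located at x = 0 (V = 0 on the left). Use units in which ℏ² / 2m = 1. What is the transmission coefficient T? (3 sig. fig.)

T = 0.672

The wavenumbers are k₁ = √(2mE)/ℏ = 2.948 on the left and k₂ = √(2m(E − U))/ℏ = 0.8000 on the right.
Continuity of ψ and ψ′ at the step yields the reflection amplitude r = (k₁ − k₂)/(k₁ + k₂) = 0.5731; thus R = |r|² = 0.3284, T = 0.6716.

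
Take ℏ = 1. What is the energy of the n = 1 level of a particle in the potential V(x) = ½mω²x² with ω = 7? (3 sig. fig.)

E = 10.5

The oscillator eigenvalues are E_n = ℏω(n + ½), so E_1 = 7 × 1.5 = 10.50.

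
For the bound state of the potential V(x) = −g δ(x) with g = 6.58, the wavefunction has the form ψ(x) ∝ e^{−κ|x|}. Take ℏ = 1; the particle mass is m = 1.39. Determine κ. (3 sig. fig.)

κ = 9.15

Integrate −(ℏ²/2m)ψ'' − gδ(x)ψ = Eψ from −ε to +ε: the ψ'' term gives ψ'(0⁺) − ψ'(0⁻) and the δ term gives −(2mg/ℏ²)ψ(0).
With ψ ∝ e^{−κ|x|} this yields −2κ = −2mg/ℏ², so κ = mg/ℏ² = 9.146.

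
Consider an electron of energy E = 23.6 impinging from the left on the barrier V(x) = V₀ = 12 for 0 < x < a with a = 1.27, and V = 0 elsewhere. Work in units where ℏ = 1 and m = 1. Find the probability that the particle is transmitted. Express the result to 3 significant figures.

T = 0.996

E > V₀: inside the barrier k₂ = √(2m(E − V₀))/ℏ = 4.817, k₂a = 6.117.
Matching at both interfaces gives T⁻¹ = 1 + V₀² sin²(k₂a) / [4E(E − V₀)] = 1.004, hence T = 0.996.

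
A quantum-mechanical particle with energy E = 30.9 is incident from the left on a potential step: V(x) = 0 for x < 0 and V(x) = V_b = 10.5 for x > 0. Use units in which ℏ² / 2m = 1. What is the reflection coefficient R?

R = 0.0107

The wavenumbers are k₁ = √(2mE)/ℏ = 5.559 on the left and k₂ = √(2m(E − V_b))/ℏ = 4.517 on the right.
Continuity of ψ and ψ′ at the step yields the reflection amplitude r = (k₁ − k₂)/(k₁ + k₂) = 0.1034; thus R = |r|² = 0.01070, T = 0.9893.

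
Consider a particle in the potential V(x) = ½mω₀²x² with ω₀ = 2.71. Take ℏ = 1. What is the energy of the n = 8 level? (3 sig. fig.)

The oscillator eigenvalues are E_n = ℏω₀(n + ½), so E_8 = 2.71 × 8.5 = 23.04.

E = 23.0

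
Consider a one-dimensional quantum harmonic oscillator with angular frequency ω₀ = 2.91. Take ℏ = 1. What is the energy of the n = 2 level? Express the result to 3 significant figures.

E = 7.28

Using E_n = (n + ½)ℏω₀: E_2 = 2.5 × 2.91 = 7.275.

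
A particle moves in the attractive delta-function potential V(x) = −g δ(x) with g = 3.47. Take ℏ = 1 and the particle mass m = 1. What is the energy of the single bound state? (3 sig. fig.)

The bound state is ψ(x) = √κ e^{−κ|x|}. The derivative jump ψ'(0⁺) − ψ'(0⁻) = −(2mg/ℏ²)ψ(0) fixes κ = mg/ℏ² = 3.470.
Then E = −ℏ²κ²/(2m) = −mg²/(2ℏ²) = -6.020.

E = -6.02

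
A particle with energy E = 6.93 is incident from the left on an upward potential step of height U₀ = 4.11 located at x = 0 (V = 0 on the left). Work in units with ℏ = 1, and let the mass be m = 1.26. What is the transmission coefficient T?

The wavenumbers are k₁ = √(2mE)/ℏ = 4.179 on the left and k₂ = √(2m(E − U₀))/ℏ = 2.666 on the right.
Matching ψ and ψ′ at x = 0 gives r = (k₁ − k₂)/(k₁ + k₂), so R = r² = 0.04887 and T = 1 − R = 0.9511.

T = 0.951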